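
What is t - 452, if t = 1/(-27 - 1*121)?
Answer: -66897/148 ≈ -452.01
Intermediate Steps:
t = -1/148 (t = 1/(-27 - 121) = 1/(-148) = -1/148 ≈ -0.0067568)
t - 452 = -1/148 - 452 = -66897/148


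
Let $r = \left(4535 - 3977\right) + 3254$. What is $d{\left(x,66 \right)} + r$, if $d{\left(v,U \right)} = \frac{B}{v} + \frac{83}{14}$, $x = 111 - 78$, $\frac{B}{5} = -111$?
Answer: $\frac{585371}{154} \approx 3801.1$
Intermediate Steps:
$B = -555$ ($B = 5 \left(-111\right) = -555$)
$x = 33$
$d{\left(v,U \right)} = \frac{83}{14} - \frac{555}{v}$ ($d{\left(v,U \right)} = - \frac{555}{v} + \frac{83}{14} = \frac{83}{14} - \frac{555}{v}$)
$r = 3812$ ($r = 558 + 3254 = 3812$)
$d{\left(x,66 \right)} + r = \left(\frac{83}{14} - \frac{555}{33}\right) + 3812 = \left(\frac{83}{14} - \frac{185}{11}\right) + 3812 = - \frac{1677}{154} + 3812 = \frac{585371}{154}$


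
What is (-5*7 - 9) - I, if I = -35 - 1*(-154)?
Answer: -163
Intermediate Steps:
I = 119 (I = -35 + 154 = 119)
(-5*7 - 9) - I = (-5*7 - 9) - 1*119 = (-35 - 9) - 119 = -44 - 119 = -163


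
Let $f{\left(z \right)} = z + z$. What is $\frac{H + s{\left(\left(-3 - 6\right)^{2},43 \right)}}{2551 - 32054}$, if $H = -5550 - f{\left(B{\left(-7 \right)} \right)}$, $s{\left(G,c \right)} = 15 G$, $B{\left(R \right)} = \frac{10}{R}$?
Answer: $\frac{30325}{206521} \approx 0.14684$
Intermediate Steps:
$f{\left(z \right)} = 2 z$
$H = - \frac{38830}{7}$ ($H = -5550 - 2 \frac{10}{-7} = -5550 - 2 \cdot 10 \left(- \frac{1}{7}\right) = -5550 - 2 \left(- \frac{10}{7}\right) = -5550 - - \frac{20}{7} = -5550 + \frac{20}{7} = - \frac{38830}{7} \approx -5547.1$)
$\frac{H + s{\left(\left(-3 - 6\right)^{2},43 \right)}}{2551 - 32054} = \frac{- \frac{38830}{7} + 15 \left(-3 - 6\right)^{2}}{2551 - 32054} = \frac{- \frac{38830}{7} + 15 \left(-9\right)^{2}}{-29503} = \left(- \frac{38830}{7} + 15 \cdot 81\right) \left(- \frac{1}{29503}\right) = \left(- \frac{38830}{7} + 1215\right) \left(- \frac{1}{29503}\right) = \left(- \frac{30325}{7}\right) \left(- \frac{1}{29503}\right) = \frac{30325}{206521}$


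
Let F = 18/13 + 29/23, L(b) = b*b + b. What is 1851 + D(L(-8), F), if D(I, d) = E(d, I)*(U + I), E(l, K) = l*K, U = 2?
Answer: 3122617/299 ≈ 10444.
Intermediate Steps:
L(b) = b + b**2 (L(b) = b**2 + b = b + b**2)
F = 791/299 (F = 18*(1/13) + 29*(1/23) = 18/13 + 29/23 = 791/299 ≈ 2.6455)
E(l, K) = K*l
D(I, d) = I*d*(2 + I) (D(I, d) = (I*d)*(2 + I) = I*d*(2 + I))
1851 + D(L(-8), F) = 1851 - 8*(1 - 8)*(791/299)*(2 - 8*(1 - 8)) = 1851 - 8*(-7)*(791/299)*(2 - 8*(-7)) = 1851 + 56*(791/299)*(2 + 56) = 1851 + 56*(791/299)*58 = 1851 + 2569168/299 = 3122617/299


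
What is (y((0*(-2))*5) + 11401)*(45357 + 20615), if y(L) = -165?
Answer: 741261392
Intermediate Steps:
(y((0*(-2))*5) + 11401)*(45357 + 20615) = (-165 + 11401)*(45357 + 20615) = 11236*65972 = 741261392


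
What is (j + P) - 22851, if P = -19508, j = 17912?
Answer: -24447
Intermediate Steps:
(j + P) - 22851 = (17912 - 19508) - 22851 = -1596 - 22851 = -24447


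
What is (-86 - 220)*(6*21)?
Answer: -38556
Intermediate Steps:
(-86 - 220)*(6*21) = -306*126 = -38556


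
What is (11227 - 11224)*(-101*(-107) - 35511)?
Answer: -74112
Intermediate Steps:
(11227 - 11224)*(-101*(-107) - 35511) = 3*(10807 - 35511) = 3*(-24704) = -74112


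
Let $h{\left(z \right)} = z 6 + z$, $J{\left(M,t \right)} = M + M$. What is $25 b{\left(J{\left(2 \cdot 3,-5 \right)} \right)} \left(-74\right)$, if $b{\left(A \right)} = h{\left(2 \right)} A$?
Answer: $-310800$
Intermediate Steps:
$J{\left(M,t \right)} = 2 M$
$h{\left(z \right)} = 7 z$ ($h{\left(z \right)} = 6 z + z = 7 z$)
$b{\left(A \right)} = 14 A$ ($b{\left(A \right)} = 7 \cdot 2 A = 14 A$)
$25 b{\left(J{\left(2 \cdot 3,-5 \right)} \right)} \left(-74\right) = 25 \cdot 14 \cdot 2 \cdot 2 \cdot 3 \left(-74\right) = 25 \cdot 14 \cdot 2 \cdot 6 \left(-74\right) = 25 \cdot 14 \cdot 12 \left(-74\right) = 25 \cdot 168 \left(-74\right) = 4200 \left(-74\right) = -310800$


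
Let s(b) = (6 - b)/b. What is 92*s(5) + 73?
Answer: 457/5 ≈ 91.400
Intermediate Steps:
s(b) = (6 - b)/b
92*s(5) + 73 = 92*((6 - 1*5)/5) + 73 = 92*((6 - 5)/5) + 73 = 92*((⅕)*1) + 73 = 92*(⅕) + 73 = 92/5 + 73 = 457/5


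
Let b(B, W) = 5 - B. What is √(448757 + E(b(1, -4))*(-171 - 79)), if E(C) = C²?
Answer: √444757 ≈ 666.90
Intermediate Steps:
√(448757 + E(b(1, -4))*(-171 - 79)) = √(448757 + (5 - 1*1)²*(-171 - 79)) = √(448757 + (5 - 1)²*(-250)) = √(448757 + 4²*(-250)) = √(448757 + 16*(-250)) = √(448757 - 4000) = √444757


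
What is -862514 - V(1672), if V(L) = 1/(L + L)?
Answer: -2884246817/3344 ≈ -8.6251e+5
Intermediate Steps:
V(L) = 1/(2*L)
-862514 - V(1672) = -862514 - 1/(2*1672) = -862514 - 1*1/3344 = -862514 - 1/3344 = -2884246817/3344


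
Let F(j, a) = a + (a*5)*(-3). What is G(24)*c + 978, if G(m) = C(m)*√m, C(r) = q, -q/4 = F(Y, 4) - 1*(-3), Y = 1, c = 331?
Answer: 978 + 140344*√6 ≈ 3.4475e+5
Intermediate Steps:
F(j, a) = -14*a (F(j, a) = a + (5*a)*(-3) = a - 15*a = -14*a)
q = 212 (q = -4*(-14*4 - 1*(-3)) = -4*(-56 + 3) = -4*(-53) = 212)
C(r) = 212
G(m) = 212*√m
G(24)*c + 978 = (212*√24)*331 + 978 = (212*(2*√6))*331 + 978 = (424*√6)*331 + 978 = 140344*√6 + 978 = 978 + 140344*√6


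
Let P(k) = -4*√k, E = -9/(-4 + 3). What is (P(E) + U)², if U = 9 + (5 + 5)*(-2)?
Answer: 529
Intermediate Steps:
E = 9 (E = -9/(-1) = -9*(-1) = 9)
U = -11 (U = 9 + 10*(-2) = 9 - 20 = -11)
(P(E) + U)² = (-4*√9 - 11)² = (-4*3 - 11)² = (-12 - 11)² = (-23)² = 529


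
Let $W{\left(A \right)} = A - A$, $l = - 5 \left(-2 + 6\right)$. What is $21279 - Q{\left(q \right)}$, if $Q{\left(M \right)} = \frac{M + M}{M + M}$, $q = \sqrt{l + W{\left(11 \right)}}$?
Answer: $21278$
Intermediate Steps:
$l = -20$ ($l = \left(-5\right) 4 = -20$)
$W{\left(A \right)} = 0$
$q = 2 i \sqrt{5}$ ($q = \sqrt{-20 + 0} = \sqrt{-20} = 2 i \sqrt{5} \approx 4.4721 i$)
$Q{\left(M \right)} = 1$ ($Q{\left(M \right)} = \frac{2 M}{2 M} = 2 M \frac{1}{2 M} = 1$)
$21279 - Q{\left(q \right)} = 21279 - 1 = 21278$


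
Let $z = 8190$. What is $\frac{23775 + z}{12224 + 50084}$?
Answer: $\frac{31965}{62308} \approx 0.51302$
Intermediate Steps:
$\frac{23775 + z}{12224 + 50084} = \frac{23775 + 8190}{12224 + 50084} = \frac{31965}{62308}$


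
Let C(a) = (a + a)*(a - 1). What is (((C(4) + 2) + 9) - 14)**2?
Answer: 441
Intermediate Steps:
C(a) = 2*a*(-1 + a) (C(a) = (2*a)*(-1 + a) = 2*a*(-1 + a))
(((C(4) + 2) + 9) - 14)**2 = (((2*4*(-1 + 4) + 2) + 9) - 14)**2 = (((2*4*3 + 2) + 9) - 14)**2 = (((24 + 2) + 9) - 14)**2 = ((26 + 9) - 14)**2 = (35 - 14)**2 = 21**2 = 441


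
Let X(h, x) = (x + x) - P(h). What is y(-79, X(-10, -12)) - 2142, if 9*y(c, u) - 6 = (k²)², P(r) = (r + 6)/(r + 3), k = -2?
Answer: -19256/9 ≈ -2139.6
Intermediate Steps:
P(r) = (6 + r)/(3 + r)
X(h, x) = 2*x - (6 + h)/(3 + h) (X(h, x) = (x + x) - (6 + h)/(3 + h) = 2*x - (6 + h)/(3 + h))
y(c, u) = 22/9 (y(c, u) = ⅔ + ((-2)²)²/9 = ⅔ + (⅑)*4² = ⅔ + (⅑)*16 = ⅔ + 16/9 = 22/9)
y(-79, X(-10, -12)) - 2142 = 22/9 - 2142 = -19256/9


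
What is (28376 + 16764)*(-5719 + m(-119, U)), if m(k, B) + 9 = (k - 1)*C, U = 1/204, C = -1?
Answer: -253145120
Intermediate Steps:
U = 1/204 ≈ 0.0049020
m(k, B) = -8 - k (m(k, B) = -9 + (k - 1)*(-1) = -9 + (-1 + k)*(-1) = -9 + (1 - k) = -8 - k)
(28376 + 16764)*(-5719 + m(-119, U)) = (28376 + 16764)*(-5719 + (-8 - 1*(-119))) = 45140*(-5719 + (-8 + 119)) = 45140*(-5719 + 111) = 45140*(-5608) = -253145120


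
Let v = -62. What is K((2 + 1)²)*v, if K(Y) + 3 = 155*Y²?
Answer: -778224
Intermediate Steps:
K(Y) = -3 + 155*Y²
K((2 + 1)²)*v = (-3 + 155*((2 + 1)²)²)*(-62) = (-3 + 155*(3²)²)*(-62) = (-3 + 155*9²)*(-62) = (-3 + 155*81)*(-62) = (-3 + 12555)*(-62) = 12552*(-62) = -778224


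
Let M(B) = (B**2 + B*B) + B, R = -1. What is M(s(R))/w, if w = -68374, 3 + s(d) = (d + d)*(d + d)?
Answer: -3/68374 ≈ -4.3876e-5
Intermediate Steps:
s(d) = -3 + 4*d**2 (s(d) = -3 + (d + d)*(d + d) = -3 + (2*d)*(2*d) = -3 + 4*d**2)
M(B) = B + 2*B**2 (M(B) = (B**2 + B**2) + B = 2*B**2 + B = B + 2*B**2)
M(s(R))/w = ((-3 + 4*(-1)**2)*(1 + 2*(-3 + 4*(-1)**2)))/(-68374) = ((-3 + 4*1)*(1 + 2*(-3 + 4*1)))*(-1/68374) = ((-3 + 4)*(1 + 2*(-3 + 4)))*(-1/68374) = (1*(1 + 2*1))*(-1/68374) = (1*(1 + 2))*(-1/68374) = (1*3)*(-1/68374) = 3*(-1/68374) = -3/68374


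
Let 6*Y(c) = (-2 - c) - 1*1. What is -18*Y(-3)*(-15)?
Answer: 0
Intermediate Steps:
Y(c) = -½ - c/6 (Y(c) = ((-2 - c) - 1*1)/6 = ((-2 - c) - 1)/6 = (-3 - c)/6 = -½ - c/6)
-18*Y(-3)*(-15) = -18*(-½ - ⅙*(-3))*(-15) = -18*(-½ + ½)*(-15) = -18*0*(-15) = 0*(-15) = 0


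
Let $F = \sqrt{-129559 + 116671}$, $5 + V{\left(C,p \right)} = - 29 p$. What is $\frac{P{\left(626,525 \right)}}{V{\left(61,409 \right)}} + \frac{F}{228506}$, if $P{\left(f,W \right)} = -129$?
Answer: $\frac{129}{11866} + \frac{3 i \sqrt{358}}{114253} \approx 0.010871 + 0.00049682 i$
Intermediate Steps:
$V{\left(C,p \right)} = -5 - 29 p$
$F = 6 i \sqrt{358}$ ($F = \sqrt{-12888} = 6 i \sqrt{358} \approx 113.53 i$)
$\frac{P{\left(626,525 \right)}}{V{\left(61,409 \right)}} + \frac{F}{228506} = - \frac{129}{-5 - 11861} + \frac{6 i \sqrt{358}}{228506} = - \frac{129}{-5 - 11861} + 6 i \sqrt{358} \cdot \frac{1}{228506} = - \frac{129}{-11866} + \frac{3 i \sqrt{358}}{114253} = \left(-129\right) \left(- \frac{1}{11866}\right) + \frac{3 i \sqrt{358}}{114253} = \frac{129}{11866} + \frac{3 i \sqrt{358}}{114253}$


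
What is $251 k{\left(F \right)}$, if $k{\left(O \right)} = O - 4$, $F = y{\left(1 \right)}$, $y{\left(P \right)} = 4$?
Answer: $0$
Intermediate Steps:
$F = 4$
$k{\left(O \right)} = -4 + O$
$251 k{\left(F \right)} = 251 \left(-4 + 4\right) = 251 \cdot 0 = 0$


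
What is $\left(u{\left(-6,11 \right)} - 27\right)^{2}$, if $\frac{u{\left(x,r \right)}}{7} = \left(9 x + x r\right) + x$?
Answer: $826281$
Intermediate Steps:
$u{\left(x,r \right)} = 70 x + 7 r x$ ($u{\left(x,r \right)} = 7 \left(\left(9 x + x r\right) + x\right) = 7 \left(\left(9 x + r x\right) + x\right) = 7 \left(10 x + r x\right) = 70 x + 7 r x$)
$\left(u{\left(-6,11 \right)} - 27\right)^{2} = \left(7 \left(-6\right) \left(10 + 11\right) - 27\right)^{2} = \left(7 \left(-6\right) 21 - 27\right)^{2} = \left(-882 - 27\right)^{2} = \left(-909\right)^{2} = 826281$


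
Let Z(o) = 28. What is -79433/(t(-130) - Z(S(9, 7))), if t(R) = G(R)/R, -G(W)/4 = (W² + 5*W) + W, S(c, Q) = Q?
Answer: -79433/468 ≈ -169.73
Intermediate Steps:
G(W) = -24*W - 4*W² (G(W) = -4*((W² + 5*W) + W) = -4*(W² + 6*W) = -24*W - 4*W²)
t(R) = -24 - 4*R (t(R) = (-4*R*(6 + R))/R = -24 - 4*R)
-79433/(t(-130) - Z(S(9, 7))) = -79433/((-24 - 4*(-130)) - 1*28) = -79433/((-24 + 520) - 28) = -79433/(496 - 28) = -79433/468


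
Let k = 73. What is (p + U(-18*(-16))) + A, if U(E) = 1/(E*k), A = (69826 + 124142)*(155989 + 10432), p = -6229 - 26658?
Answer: 678661356036385/21024 ≈ 3.2280e+10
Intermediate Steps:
p = -32887
A = 32280348528 (A = 193968*166421 = 32280348528)
U(E) = 1/(73*E) (U(E) = 1/(E*73) = (1/73)/E = 1/(73*E))
(p + U(-18*(-16))) + A = (-32887 + 1/(73*((-18*(-16))))) + 32280348528 = (-32887 + (1/73)/288) + 32280348528 = (-32887 + (1/73)*(1/288)) + 32280348528 = (-32887 + 1/21024) + 32280348528 = -691416287/21024 + 32280348528 = 678661356036385/21024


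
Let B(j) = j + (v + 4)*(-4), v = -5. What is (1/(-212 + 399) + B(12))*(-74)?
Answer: -221482/187 ≈ -1184.4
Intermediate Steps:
B(j) = 4 + j (B(j) = j + (-5 + 4)*(-4) = j - 1*(-4) = j + 4 = 4 + j)
(1/(-212 + 399) + B(12))*(-74) = (1/(-212 + 399) + (4 + 12))*(-74) = (1/187 + 16)*(-74) = (2993/187)*(-74) = -221482/187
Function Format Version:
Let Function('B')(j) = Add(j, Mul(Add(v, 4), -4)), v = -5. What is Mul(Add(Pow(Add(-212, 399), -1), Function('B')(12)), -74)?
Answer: Rational(-221482, 187) ≈ -1184.4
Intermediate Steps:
Function('B')(j) = Add(4, j) (Function('B')(j) = Add(j, Mul(Add(-5, 4), -4)) = Add(j, Mul(-1, -4)) = Add(j, 4) = Add(4, j))
Mul(Add(Pow(Add(-212, 399), -1), Function('B')(12)), -74) = Mul(Add(Pow(Add(-212, 399), -1), Add(4, 12)), -74) = Mul(Add(Pow(187, -1), 16), -74) = Mul(Add(Rational(1, 187), 16), -74) = Mul(Rational(2993, 187), -74) = Rational(-221482, 187)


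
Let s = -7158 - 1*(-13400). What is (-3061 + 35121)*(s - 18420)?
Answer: -390426680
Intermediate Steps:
s = 6242 (s = -7158 + 13400 = 6242)
(-3061 + 35121)*(s - 18420) = (-3061 + 35121)*(6242 - 18420) = 32060*(-12178) = -390426680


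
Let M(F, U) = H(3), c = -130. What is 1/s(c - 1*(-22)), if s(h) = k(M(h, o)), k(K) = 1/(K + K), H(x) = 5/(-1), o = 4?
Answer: -10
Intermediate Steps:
H(x) = -5 (H(x) = 5*(-1) = -5)
M(F, U) = -5
k(K) = 1/(2*K)
s(h) = -⅒ (s(h) = (½)/(-5) = (½)*(-⅕) = -⅒)
1/s(c - 1*(-22)) = 1/(-⅒) = -10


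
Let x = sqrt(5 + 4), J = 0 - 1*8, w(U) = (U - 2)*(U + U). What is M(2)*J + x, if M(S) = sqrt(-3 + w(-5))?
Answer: 3 - 8*sqrt(67) ≈ -62.483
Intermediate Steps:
w(U) = 2*U*(-2 + U) (w(U) = (-2 + U)*(2*U) = 2*U*(-2 + U))
M(S) = sqrt(67) (M(S) = sqrt(-3 + 2*(-5)*(-2 - 5)) = sqrt(-3 + 2*(-5)*(-7)) = sqrt(-3 + 70) = sqrt(67))
J = -8 (J = 0 - 8 = -8)
x = 3 (x = sqrt(9) = 3)
M(2)*J + x = sqrt(67)*(-8) + 3 = -8*sqrt(67) + 3 = 3 - 8*sqrt(67)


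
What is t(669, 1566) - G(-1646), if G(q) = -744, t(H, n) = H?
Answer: 1413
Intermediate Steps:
t(669, 1566) - G(-1646) = 669 - 1*(-744) = 669 + 744 = 1413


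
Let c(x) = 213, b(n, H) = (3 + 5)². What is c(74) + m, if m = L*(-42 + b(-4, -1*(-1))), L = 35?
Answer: 983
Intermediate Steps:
b(n, H) = 64 (b(n, H) = 8² = 64)
m = 770 (m = 35*(-42 + 64) = 35*22 = 770)
c(74) + m = 213 + 770 = 983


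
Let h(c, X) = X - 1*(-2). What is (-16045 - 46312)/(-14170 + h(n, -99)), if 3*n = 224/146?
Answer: 62357/14267 ≈ 4.3707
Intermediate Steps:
n = 112/219 (n = (224/146)/3 = (224*(1/146))/3 = (⅓)*(112/73) = 112/219 ≈ 0.51142)
h(c, X) = 2 + X (h(c, X) = X + 2 = 2 + X)
(-16045 - 46312)/(-14170 + h(n, -99)) = (-16045 - 46312)/(-14170 + (2 - 99)) = -62357/(-14170 - 97) = -62357/(-14267) = -62357*(-1/14267) = 62357/14267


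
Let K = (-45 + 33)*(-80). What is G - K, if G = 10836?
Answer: 9876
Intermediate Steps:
K = 960 (K = -12*(-80) = 960)
G - K = 10836 - 1*960 = 10836 - 960 = 9876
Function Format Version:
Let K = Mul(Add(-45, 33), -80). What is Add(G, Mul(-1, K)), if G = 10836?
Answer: 9876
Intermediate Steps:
K = 960 (K = Mul(-12, -80) = 960)
Add(G, Mul(-1, K)) = Add(10836, Mul(-1, 960)) = Add(10836, -960) = 9876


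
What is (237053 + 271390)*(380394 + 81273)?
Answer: 234731354481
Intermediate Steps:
(237053 + 271390)*(380394 + 81273) = 508443*461667 = 234731354481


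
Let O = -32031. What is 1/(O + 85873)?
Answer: 1/53842 ≈ 1.8573e-5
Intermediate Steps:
1/(O + 85873) = 1/(-32031 + 85873) = 1/53842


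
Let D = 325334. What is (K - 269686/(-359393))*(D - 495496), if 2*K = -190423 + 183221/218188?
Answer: 1270419426202010794583/78415239884 ≈ 1.6201e+10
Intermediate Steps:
K = -41547830303/436376 (K = (-190423 + 183221/218188)/2 = (½)*(-41547830303/218188) = -41547830303/436376 ≈ -95211.)
(K - 269686/(-359393))*(D - 495496) = (-41547830303/436376 - 269686/(-359393))*(325334 - 495496) = (-41547830303/436376 - 269686*(-1)/359393)*(-170162) = (-41547830303/436376 - 1*(-269686/359393))*(-170162) = (-41547830303/436376 + 269686/359393)*(-170162) = -14931881691588143/156830479768*(-170162) = 1270419426202010794583/78415239884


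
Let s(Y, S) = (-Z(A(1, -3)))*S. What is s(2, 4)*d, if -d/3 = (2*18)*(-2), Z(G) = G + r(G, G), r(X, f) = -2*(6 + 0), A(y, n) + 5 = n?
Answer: 17280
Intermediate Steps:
A(y, n) = -5 + n
r(X, f) = -12 (r(X, f) = -2*6 = -12)
Z(G) = -12 + G (Z(G) = G - 12 = -12 + G)
d = 216 (d = -3*2*18*(-2) = -108*(-2) = -3*(-72) = 216)
s(Y, S) = 20*S (s(Y, S) = (-(-12 + (-5 - 3)))*S = (-(-12 - 8))*S = (-1*(-20))*S = 20*S)
s(2, 4)*d = (20*4)*216 = 80*216 = 17280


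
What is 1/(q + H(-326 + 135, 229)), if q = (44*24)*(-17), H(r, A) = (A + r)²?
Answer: -1/16508 ≈ -6.0577e-5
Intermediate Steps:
q = -17952 (q = 1056*(-17) = -17952)
1/(q + H(-326 + 135, 229)) = 1/(-17952 + (229 + (-326 + 135))²) = 1/(-17952 + (229 - 191)²) = 1/(-17952 + 38²) = 1/(-17952 + 1444) = 1/(-16508) = -1/16508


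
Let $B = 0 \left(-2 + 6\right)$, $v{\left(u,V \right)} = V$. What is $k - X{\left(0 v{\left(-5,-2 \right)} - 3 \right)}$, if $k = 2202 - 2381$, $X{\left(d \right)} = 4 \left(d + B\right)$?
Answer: $-167$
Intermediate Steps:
$B = 0$ ($B = 0 \cdot 4 = 0$)
$X{\left(d \right)} = 4 d$ ($X{\left(d \right)} = 4 \left(d + 0\right) = 4 d$)
$k = -179$
$k - X{\left(0 v{\left(-5,-2 \right)} - 3 \right)} = -179 - 4 \left(0 \left(-2\right) - 3\right) = -179 - 4 \left(0 - 3\right) = -179 - 4 \left(-3\right) = -179 - -12 = -179 + 12 = -167$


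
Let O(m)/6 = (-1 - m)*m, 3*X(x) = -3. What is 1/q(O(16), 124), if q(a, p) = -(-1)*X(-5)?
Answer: -1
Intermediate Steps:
X(x) = -1 (X(x) = (⅓)*(-3) = -1)
O(m) = 6*m*(-1 - m) (O(m) = 6*((-1 - m)*m) = 6*(m*(-1 - m)) = 6*m*(-1 - m))
q(a, p) = -1 (q(a, p) = -(-1)*(-1) = -1*1 = -1)
1/q(O(16), 124) = 1/(-1) = -1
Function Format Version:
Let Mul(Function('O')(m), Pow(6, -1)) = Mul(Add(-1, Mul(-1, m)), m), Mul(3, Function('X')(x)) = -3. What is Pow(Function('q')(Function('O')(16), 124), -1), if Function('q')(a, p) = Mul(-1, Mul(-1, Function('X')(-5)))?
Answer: -1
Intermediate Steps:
Function('X')(x) = -1 (Function('X')(x) = Mul(Rational(1, 3), -3) = -1)
Function('O')(m) = Mul(6, m, Add(-1, Mul(-1, m))) (Function('O')(m) = Mul(6, Mul(Add(-1, Mul(-1, m)), m)) = Mul(6, Mul(m, Add(-1, Mul(-1, m)))) = Mul(6, m, Add(-1, Mul(-1, m))))
Function('q')(a, p) = -1 (Function('q')(a, p) = Mul(-1, Mul(-1, -1)) = Mul(-1, 1) = -1)
Pow(Function('q')(Function('O')(16), 124), -1) = Pow(-1, -1) = -1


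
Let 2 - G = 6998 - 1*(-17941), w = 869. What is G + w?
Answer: -24068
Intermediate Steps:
G = -24937 (G = 2 - (6998 - 1*(-17941)) = 2 - (6998 + 17941) = 2 - 1*24939 = 2 - 24939 = -24937)
G + w = -24937 + 869 = -24068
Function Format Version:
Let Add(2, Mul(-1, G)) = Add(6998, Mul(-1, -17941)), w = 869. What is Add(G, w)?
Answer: -24068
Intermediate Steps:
G = -24937 (G = Add(2, Mul(-1, Add(6998, Mul(-1, -17941)))) = Add(2, Mul(-1, Add(6998, 17941))) = Add(2, Mul(-1, 24939)) = Add(2, -24939) = -24937)
Add(G, w) = Add(-24937, 869) = -24068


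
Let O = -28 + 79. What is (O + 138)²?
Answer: 35721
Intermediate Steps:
O = 51
(O + 138)² = (51 + 138)² = 189² = 35721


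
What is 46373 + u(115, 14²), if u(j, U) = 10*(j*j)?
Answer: 178623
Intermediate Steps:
u(j, U) = 10*j²
46373 + u(115, 14²) = 46373 + 10*115² = 46373 + 10*13225 = 46373 + 132250 = 178623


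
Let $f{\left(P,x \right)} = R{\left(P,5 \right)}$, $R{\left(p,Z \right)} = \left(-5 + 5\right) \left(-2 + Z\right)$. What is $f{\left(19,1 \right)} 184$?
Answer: $0$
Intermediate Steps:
$R{\left(p,Z \right)} = 0$ ($R{\left(p,Z \right)} = 0 \left(-2 + Z\right) = 0$)
$f{\left(P,x \right)} = 0$
$f{\left(19,1 \right)} 184 = 0 \cdot 184 = 0$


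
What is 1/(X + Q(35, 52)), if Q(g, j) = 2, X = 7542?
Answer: 1/7544 ≈ 0.00013256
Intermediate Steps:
1/(X + Q(35, 52)) = 1/(7542 + 2) = 1/7544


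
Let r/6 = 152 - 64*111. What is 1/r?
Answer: -1/41712 ≈ -2.3974e-5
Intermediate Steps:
r = -41712 (r = 6*(152 - 64*111) = 6*(152 - 7104) = 6*(-6952) = -41712)
1/r = 1/(-41712) = -1/41712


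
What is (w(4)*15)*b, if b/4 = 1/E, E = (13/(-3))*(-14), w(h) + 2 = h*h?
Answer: 180/13 ≈ 13.846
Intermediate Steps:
w(h) = -2 + h**2 (w(h) = -2 + h*h = -2 + h**2)
E = 182/3 (E = (13*(-1/3))*(-14) = -13/3*(-14) = 182/3 ≈ 60.667)
b = 6/91 (b = 4/(182/3) = 4*(3/182) = 6/91 ≈ 0.065934)
(w(4)*15)*b = ((-2 + 4**2)*15)*(6/91) = ((-2 + 16)*15)*(6/91) = (14*15)*(6/91) = 210*(6/91) = 180/13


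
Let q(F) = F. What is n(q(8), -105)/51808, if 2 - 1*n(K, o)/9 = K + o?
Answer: 891/51808 ≈ 0.017198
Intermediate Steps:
n(K, o) = 18 - 9*K - 9*o (n(K, o) = 18 - 9*(K + o) = 18 + (-9*K - 9*o) = 18 - 9*K - 9*o)
n(q(8), -105)/51808 = (18 - 9*8 - 9*(-105))/51808 = (18 - 72 + 945)*(1/51808) = 891*(1/51808) = 891/51808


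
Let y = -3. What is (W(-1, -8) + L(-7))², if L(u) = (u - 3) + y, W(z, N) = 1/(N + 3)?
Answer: 4356/25 ≈ 174.24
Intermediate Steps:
W(z, N) = 1/(3 + N)
L(u) = -6 + u (L(u) = (u - 3) - 3 = (-3 + u) - 3 = -6 + u)
(W(-1, -8) + L(-7))² = (1/(3 - 8) + (-6 - 7))² = (1/(-5) - 13)² = (-⅕ - 13)² = (-66/5)² = 4356/25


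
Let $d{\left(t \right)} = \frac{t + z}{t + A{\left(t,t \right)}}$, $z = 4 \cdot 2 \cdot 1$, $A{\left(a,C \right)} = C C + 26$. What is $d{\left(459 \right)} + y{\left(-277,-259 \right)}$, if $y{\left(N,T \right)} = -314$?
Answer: $- \frac{66305657}{211166} \approx -314.0$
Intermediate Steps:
$A{\left(a,C \right)} = 26 + C^{2}$ ($A{\left(a,C \right)} = C^{2} + 26 = 26 + C^{2}$)
$z = 8$ ($z = 8 \cdot 1 = 8$)
$d{\left(t \right)} = \frac{8 + t}{26 + t + t^{2}}$ ($d{\left(t \right)} = \frac{t + 8}{t + \left(26 + t^{2}\right)} = \frac{8 + t}{26 + t + t^{2}}$)
$d{\left(459 \right)} + y{\left(-277,-259 \right)} = \frac{8 + 459}{26 + 459 + 459^{2}} - 314 = \frac{1}{26 + 459 + 210681} \cdot 467 - 314 = \frac{1}{211166} \cdot 467 - 314 = \frac{467}{211166} - 314 = - \frac{66305657}{211166}$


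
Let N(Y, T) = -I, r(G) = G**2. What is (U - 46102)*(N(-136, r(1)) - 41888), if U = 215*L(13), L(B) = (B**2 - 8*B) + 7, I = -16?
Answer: 1282204384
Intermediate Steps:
L(B) = 7 + B**2 - 8*B
N(Y, T) = 16 (N(Y, T) = -1*(-16) = 16)
U = 15480 (U = 215*(7 + 13**2 - 8*13) = 215*(7 + 169 - 104) = 215*72 = 15480)
(U - 46102)*(N(-136, r(1)) - 41888) = (15480 - 46102)*(16 - 41888) = -30622*(-41872) = 1282204384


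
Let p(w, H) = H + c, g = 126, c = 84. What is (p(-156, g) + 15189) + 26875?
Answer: 42274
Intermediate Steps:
p(w, H) = 84 + H (p(w, H) = H + 84 = 84 + H)
(p(-156, g) + 15189) + 26875 = ((84 + 126) + 15189) + 26875 = (210 + 15189) + 26875 = 15399 + 26875 = 42274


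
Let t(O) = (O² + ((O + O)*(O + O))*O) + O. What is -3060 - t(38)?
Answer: -224030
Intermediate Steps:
t(O) = O + O² + 4*O³ (t(O) = (O² + ((2*O)*(2*O))*O) + O = (O² + (4*O²)*O) + O = (O² + 4*O³) + O = O + O² + 4*O³)
-3060 - t(38) = -3060 - 38*(1 + 38 + 4*38²) = -3060 - 38*(1 + 38 + 4*1444) = -3060 - 38*(1 + 38 + 5776) = -3060 - 38*5815 = -3060 - 1*220970 = -3060 - 220970 = -224030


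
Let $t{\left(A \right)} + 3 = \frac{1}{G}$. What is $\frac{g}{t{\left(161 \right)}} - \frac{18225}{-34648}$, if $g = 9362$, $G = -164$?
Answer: $- \frac{53188445539}{17081464} \approx -3113.8$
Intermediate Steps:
$t{\left(A \right)} = - \frac{493}{164}$ ($t{\left(A \right)} = -3 + \frac{1}{-164} = -3 - \frac{1}{164} = - \frac{493}{164}$)
$\frac{g}{t{\left(161 \right)}} - \frac{18225}{-34648} = \frac{9362}{- \frac{493}{164}} - \frac{18225}{-34648} = 9362 \left(- \frac{164}{493}\right) - - \frac{18225}{34648} = - \frac{1535368}{493} + \frac{18225}{34648} = - \frac{53188445539}{17081464}$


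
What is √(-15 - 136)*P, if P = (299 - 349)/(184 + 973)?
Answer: -50*I*√151/1157 ≈ -0.53104*I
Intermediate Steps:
P = -50/1157 ≈ -0.043215
√(-15 - 136)*P = √(-15 - 136)*(-50/1157) = √(-151)*(-50/1157) = (I*√151)*(-50/1157) = -50*I*√151/1157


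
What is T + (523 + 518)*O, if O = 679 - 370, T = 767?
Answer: 322436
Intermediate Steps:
O = 309
T + (523 + 518)*O = 767 + (523 + 518)*309 = 767 + 1041*309 = 767 + 321669 = 322436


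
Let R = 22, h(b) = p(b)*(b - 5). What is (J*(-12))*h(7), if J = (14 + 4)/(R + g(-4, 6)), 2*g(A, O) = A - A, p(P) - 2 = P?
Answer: -1944/11 ≈ -176.73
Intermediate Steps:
p(P) = 2 + P
g(A, O) = 0 (g(A, O) = (A - A)/2 = (½)*0 = 0)
h(b) = (-5 + b)*(2 + b) (h(b) = (2 + b)*(b - 5) = (2 + b)*(-5 + b) = (-5 + b)*(2 + b))
J = 9/11 (J = (14 + 4)/(22 + 0) = 18/22 = 18*(1/22) = 9/11 ≈ 0.81818)
(J*(-12))*h(7) = ((9/11)*(-12))*((-5 + 7)*(2 + 7)) = -216*9/11 = -108/11*18 = -1944/11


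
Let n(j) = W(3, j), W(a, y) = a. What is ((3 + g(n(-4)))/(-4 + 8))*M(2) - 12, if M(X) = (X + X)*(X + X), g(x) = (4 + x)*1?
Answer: 28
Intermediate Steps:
n(j) = 3
g(x) = 4 + x
M(X) = 4*X² (M(X) = (2*X)*(2*X) = 4*X²)
((3 + g(n(-4)))/(-4 + 8))*M(2) - 12 = ((3 + (4 + 3))/(-4 + 8))*(4*2²) - 12 = ((3 + 7)/4)*(4*4) - 12 = (10*(¼))*16 - 12 = (5/2)*16 - 12 = 40 - 12 = 28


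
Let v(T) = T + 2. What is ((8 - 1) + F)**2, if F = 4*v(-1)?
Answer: 121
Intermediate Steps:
v(T) = 2 + T
F = 4 (F = 4*(2 - 1) = 4*1 = 4)
((8 - 1) + F)**2 = ((8 - 1) + 4)**2 = (7 + 4)**2 = 11**2 = 121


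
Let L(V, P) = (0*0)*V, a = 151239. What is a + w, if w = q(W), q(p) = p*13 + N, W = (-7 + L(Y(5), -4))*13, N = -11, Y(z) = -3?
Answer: 150045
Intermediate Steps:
L(V, P) = 0 (L(V, P) = 0*V = 0)
W = -91 (W = (-7 + 0)*13 = -7*13 = -91)
q(p) = -11 + 13*p (q(p) = p*13 - 11 = 13*p - 11 = -11 + 13*p)
w = -1194 (w = -11 + 13*(-91) = -11 - 1183 = -1194)
a + w = 151239 - 1194 = 150045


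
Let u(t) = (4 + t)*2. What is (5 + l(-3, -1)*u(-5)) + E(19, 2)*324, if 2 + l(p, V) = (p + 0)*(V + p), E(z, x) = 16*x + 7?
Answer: 12621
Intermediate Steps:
E(z, x) = 7 + 16*x
l(p, V) = -2 + p*(V + p) (l(p, V) = -2 + (p + 0)*(V + p) = -2 + p*(V + p))
u(t) = 8 + 2*t
(5 + l(-3, -1)*u(-5)) + E(19, 2)*324 = (5 + (-2 + (-3)² - 1*(-3))*(8 + 2*(-5))) + (7 + 16*2)*324 = (5 + (-2 + 9 + 3)*(8 - 10)) + (7 + 32)*324 = (5 + 10*(-2)) + 39*324 = (5 - 20) + 12636 = -15 + 12636 = 12621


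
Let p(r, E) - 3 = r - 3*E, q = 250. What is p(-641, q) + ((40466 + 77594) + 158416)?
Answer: 275088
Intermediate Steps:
p(r, E) = 3 + r - 3*E (p(r, E) = 3 + (r - 3*E) = 3 + r - 3*E)
p(-641, q) + ((40466 + 77594) + 158416) = (3 - 641 - 3*250) + ((40466 + 77594) + 158416) = (3 - 641 - 750) + (118060 + 158416) = -1388 + 276476 = 275088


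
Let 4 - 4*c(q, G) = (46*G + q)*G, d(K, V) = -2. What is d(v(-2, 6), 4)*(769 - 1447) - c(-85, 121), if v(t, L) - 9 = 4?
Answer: 668621/4 ≈ 1.6716e+5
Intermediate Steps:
v(t, L) = 13 (v(t, L) = 9 + 4 = 13)
c(q, G) = 1 - G*(q + 46*G)/4 (c(q, G) = 1 - (46*G + q)*G/4 = 1 - (q + 46*G)*G/4 = 1 - G*(q + 46*G)/4)
d(v(-2, 6), 4)*(769 - 1447) - c(-85, 121) = -2*(769 - 1447) - (1 - 23/2*121² - ¼*121*(-85)) = -2*(-678) - (1 - 23/2*14641 + 10285/4) = 1356 - (1 - 336743/2 + 10285/4) = 1356 - 1*(-663197/4) = 1356 + 663197/4 = 668621/4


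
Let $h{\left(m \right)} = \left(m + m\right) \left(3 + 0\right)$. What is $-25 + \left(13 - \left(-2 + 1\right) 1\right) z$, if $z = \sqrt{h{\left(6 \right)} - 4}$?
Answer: $-25 + 56 \sqrt{2} \approx 54.196$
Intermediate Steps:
$h{\left(m \right)} = 6 m$ ($h{\left(m \right)} = 2 m 3 = 6 m$)
$z = 4 \sqrt{2}$ ($z = \sqrt{6 \cdot 6 - 4} = \sqrt{36 - 4} = \sqrt{32} = 4 \sqrt{2} \approx 5.6569$)
$-25 + \left(13 - \left(-2 + 1\right) 1\right) z = -25 + \left(13 - \left(-2 + 1\right) 1\right) 4 \sqrt{2} = -25 + \left(13 - \left(-1\right) 1\right) 4 \sqrt{2} = -25 + \left(13 - -1\right) 4 \sqrt{2} = -25 + \left(13 + 1\right) 4 \sqrt{2} = -25 + 14 \cdot 4 \sqrt{2} = -25 + 56 \sqrt{2}$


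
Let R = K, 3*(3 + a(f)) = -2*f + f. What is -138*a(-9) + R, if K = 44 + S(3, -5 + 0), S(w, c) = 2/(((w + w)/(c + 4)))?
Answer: 131/3 ≈ 43.667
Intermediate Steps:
S(w, c) = (4 + c)/w (S(w, c) = 2/(((2*w)/(4 + c))) = 2/((2*w/(4 + c))) = 2*((4 + c)/(2*w)) = (4 + c)/w)
K = 131/3 (K = 44 + (4 + (-5 + 0))/3 = 44 + (4 - 5)/3 = 44 + (⅓)*(-1) = 44 - ⅓ = 131/3 ≈ 43.667)
a(f) = -3 - f/3 (a(f) = -3 + (-2*f + f)/3 = -3 + (-f)/3 = -3 - f/3)
R = 131/3 ≈ 43.667
-138*a(-9) + R = -138*(-3 - ⅓*(-9)) + 131/3 = -138*(-3 + 3) + 131/3 = -138*0 + 131/3 = 0 + 131/3 = 131/3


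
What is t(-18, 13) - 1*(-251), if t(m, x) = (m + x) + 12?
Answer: 258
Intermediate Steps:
t(m, x) = 12 + m + x
t(-18, 13) - 1*(-251) = (12 - 18 + 13) - 1*(-251) = 7 + 251 = 258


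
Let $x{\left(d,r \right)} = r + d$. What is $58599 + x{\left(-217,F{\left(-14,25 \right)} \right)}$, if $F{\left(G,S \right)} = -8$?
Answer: $58374$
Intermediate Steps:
$x{\left(d,r \right)} = d + r$
$58599 + x{\left(-217,F{\left(-14,25 \right)} \right)} = 58599 - 225 = 58374$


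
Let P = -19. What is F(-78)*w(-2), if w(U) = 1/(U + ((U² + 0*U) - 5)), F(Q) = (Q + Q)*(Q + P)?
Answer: -5044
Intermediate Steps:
F(Q) = 2*Q*(-19 + Q) (F(Q) = (Q + Q)*(Q - 19) = (2*Q)*(-19 + Q) = 2*Q*(-19 + Q))
w(U) = 1/(-5 + U + U²) (w(U) = 1/(U + ((U² + 0) - 5)) = 1/(U + (U² - 5)) = 1/(U + (-5 + U²)) = 1/(-5 + U + U²))
F(-78)*w(-2) = (2*(-78)*(-19 - 78))/(-5 - 2 + (-2)²) = (2*(-78)*(-97))/(-5 - 2 + 4) = 15132/(-3) = 15132*(-⅓) = -5044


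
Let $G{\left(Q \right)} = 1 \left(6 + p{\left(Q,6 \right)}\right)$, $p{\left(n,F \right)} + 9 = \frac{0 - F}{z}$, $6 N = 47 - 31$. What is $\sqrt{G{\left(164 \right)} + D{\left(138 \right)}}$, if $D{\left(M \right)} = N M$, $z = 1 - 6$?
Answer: $\frac{\sqrt{9155}}{5} \approx 19.136$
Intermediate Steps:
$z = -5$ ($z = 1 - 6 = -5$)
$N = \frac{8}{3}$ ($N = \frac{47 - 31}{6} = \frac{1}{6} \cdot 16 = \frac{8}{3} \approx 2.6667$)
$p{\left(n,F \right)} = -9 + \frac{F}{5}$ ($p{\left(n,F \right)} = -9 + \frac{0 - F}{-5} = -9 + - F \left(- \frac{1}{5}\right) = -9 + \frac{F}{5}$)
$D{\left(M \right)} = \frac{8 M}{3}$
$G{\left(Q \right)} = - \frac{9}{5}$ ($G{\left(Q \right)} = 1 \left(6 + \left(-9 + \frac{1}{5} \cdot 6\right)\right) = 1 \left(6 + \left(-9 + \frac{6}{5}\right)\right) = 1 \left(6 - \frac{39}{5}\right) = 1 \left(- \frac{9}{5}\right) = - \frac{9}{5}$)
$\sqrt{G{\left(164 \right)} + D{\left(138 \right)}} = \sqrt{- \frac{9}{5} + \frac{8}{3} \cdot 138} = \sqrt{- \frac{9}{5} + 368} = \sqrt{\frac{1831}{5}} = \frac{\sqrt{9155}}{5}$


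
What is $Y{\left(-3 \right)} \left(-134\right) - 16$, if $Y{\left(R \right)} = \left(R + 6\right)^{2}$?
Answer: $-1222$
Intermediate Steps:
$Y{\left(R \right)} = \left(6 + R\right)^{2}$
$Y{\left(-3 \right)} \left(-134\right) - 16 = \left(6 - 3\right)^{2} \left(-134\right) - 16 = 3^{2} \left(-134\right) - 16 = 9 \left(-134\right) - 16 = -1206 - 16 = -1222$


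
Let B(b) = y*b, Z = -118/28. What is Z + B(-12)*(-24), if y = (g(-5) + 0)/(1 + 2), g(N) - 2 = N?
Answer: -4091/14 ≈ -292.21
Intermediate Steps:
Z = -59/14 (Z = -118*1/28 = -59/14 ≈ -4.2143)
g(N) = 2 + N
y = -1 (y = ((2 - 5) + 0)/(1 + 2) = (-3 + 0)/3 = -3*⅓ = -1)
B(b) = -b
Z + B(-12)*(-24) = -59/14 - 1*(-12)*(-24) = -59/14 + 12*(-24) = -59/14 - 288 = -4091/14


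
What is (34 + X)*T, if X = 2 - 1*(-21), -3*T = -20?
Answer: 380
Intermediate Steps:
T = 20/3 (T = -⅓*(-20) = 20/3 ≈ 6.6667)
X = 23 (X = 2 + 21 = 23)
(34 + X)*T = (34 + 23)*(20/3) = 57*(20/3) = 380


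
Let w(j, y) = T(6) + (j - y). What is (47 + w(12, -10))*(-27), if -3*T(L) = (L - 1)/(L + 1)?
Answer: -12996/7 ≈ -1856.6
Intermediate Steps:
T(L) = -(-1 + L)/(3*(1 + L)) (T(L) = -(L - 1)/(3*(L + 1)) = -(-1 + L)/(3*(1 + L)))
w(j, y) = -5/21 + j - y (w(j, y) = (1 - 1*6)/(3*(1 + 6)) + (j - y) = (1/3)*(1 - 6)/7 + (j - y) = (1/3)*(1/7)*(-5) + (j - y) = -5/21 + (j - y) = -5/21 + j - y)
(47 + w(12, -10))*(-27) = (47 + (-5/21 + 12 - 1*(-10)))*(-27) = (47 + (-5/21 + 12 + 10))*(-27) = (47 + 457/21)*(-27) = (1444/21)*(-27) = -12996/7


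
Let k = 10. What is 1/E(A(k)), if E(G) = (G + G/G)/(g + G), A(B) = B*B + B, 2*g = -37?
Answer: 61/74 ≈ 0.82432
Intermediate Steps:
g = -37/2 (g = (½)*(-37) = -37/2 ≈ -18.500)
A(B) = B + B² (A(B) = B² + B = B + B²)
E(G) = (1 + G)/(-37/2 + G) (E(G) = (G + G/G)/(-37/2 + G) = (G + 1)/(-37/2 + G) = (1 + G)/(-37/2 + G))
1/E(A(k)) = 1/(2*(1 + 10*(1 + 10))/(-37 + 2*(10*(1 + 10)))) = 1/(2*(1 + 10*11)/(-37 + 2*(10*11))) = 1/(2*(1 + 110)/(-37 + 2*110)) = 1/(2*111/(-37 + 220)) = 1/(2*111/183) = 1/(2*(1/183)*111) = 1/(74/61) = 61/74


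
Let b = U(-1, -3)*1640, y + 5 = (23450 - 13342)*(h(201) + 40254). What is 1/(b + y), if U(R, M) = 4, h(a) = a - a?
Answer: 1/406893987 ≈ 2.4576e-9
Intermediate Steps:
h(a) = 0
y = 406887427 (y = -5 + (23450 - 13342)*(0 + 40254) = -5 + 10108*40254 = -5 + 406887432 = 406887427)
b = 6560 (b = 4*1640 = 6560)
1/(b + y) = 1/(6560 + 406887427) = 1/406893987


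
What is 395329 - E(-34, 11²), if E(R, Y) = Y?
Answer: 395208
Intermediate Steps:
395329 - E(-34, 11²) = 395329 - 1*11² = 395329 - 1*121 = 395329 - 121 = 395208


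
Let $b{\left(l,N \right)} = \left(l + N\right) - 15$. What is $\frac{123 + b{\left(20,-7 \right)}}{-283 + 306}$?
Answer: $\frac{121}{23} \approx 5.2609$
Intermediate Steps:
$b{\left(l,N \right)} = -15 + N + l$ ($b{\left(l,N \right)} = \left(N + l\right) - 15 = -15 + N + l$)
$\frac{123 + b{\left(20,-7 \right)}}{-283 + 306} = \frac{123 - 2}{-283 + 306} = \frac{123 - 2}{23} = 121 \cdot \frac{1}{23} = \frac{121}{23}$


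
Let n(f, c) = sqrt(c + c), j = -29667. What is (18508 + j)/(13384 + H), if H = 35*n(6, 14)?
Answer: -5334002/6396327 + 55795*sqrt(7)/12792654 ≈ -0.82238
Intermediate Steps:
n(f, c) = sqrt(2)*sqrt(c) (n(f, c) = sqrt(2*c) = sqrt(2)*sqrt(c))
H = 70*sqrt(7) (H = 35*(sqrt(2)*sqrt(14)) = 35*(2*sqrt(7)) = 70*sqrt(7) ≈ 185.20)
(18508 + j)/(13384 + H) = (18508 - 29667)/(13384 + 70*sqrt(7)) = -11159/(13384 + 70*sqrt(7))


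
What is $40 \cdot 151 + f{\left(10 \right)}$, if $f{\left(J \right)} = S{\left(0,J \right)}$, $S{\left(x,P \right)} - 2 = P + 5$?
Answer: $6057$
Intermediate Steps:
$S{\left(x,P \right)} = 7 + P$ ($S{\left(x,P \right)} = 2 + \left(P + 5\right) = 2 + \left(5 + P\right) = 7 + P$)
$f{\left(J \right)} = 7 + J$
$40 \cdot 151 + f{\left(10 \right)} = 40 \cdot 151 + \left(7 + 10\right) = 6040 + 17 = 6057$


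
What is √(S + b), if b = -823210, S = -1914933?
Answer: I*√2738143 ≈ 1654.7*I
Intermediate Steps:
√(S + b) = √(-1914933 - 823210) = √(-2738143) = I*√2738143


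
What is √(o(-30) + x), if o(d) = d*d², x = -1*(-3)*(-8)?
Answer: 4*I*√1689 ≈ 164.39*I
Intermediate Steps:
x = -24 (x = 3*(-8) = -24)
o(d) = d³
√(o(-30) + x) = √((-30)³ - 24) = √(-27000 - 24) = √(-27024) = 4*I*√1689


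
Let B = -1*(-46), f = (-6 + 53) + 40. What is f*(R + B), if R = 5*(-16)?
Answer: -2958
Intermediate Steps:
f = 87 (f = 47 + 40 = 87)
R = -80
B = 46
f*(R + B) = 87*(-80 + 46) = 87*(-34) = -2958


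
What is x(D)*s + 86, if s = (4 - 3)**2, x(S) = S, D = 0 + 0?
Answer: 86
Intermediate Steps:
D = 0
s = 1 (s = 1**2 = 1)
x(D)*s + 86 = 0*1 + 86 = 0 + 86 = 86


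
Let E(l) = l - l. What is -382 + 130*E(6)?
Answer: -382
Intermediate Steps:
E(l) = 0
-382 + 130*E(6) = -382 + 130*0 = -382 + 0 = -382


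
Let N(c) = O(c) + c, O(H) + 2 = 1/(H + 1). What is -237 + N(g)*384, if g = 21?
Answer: 77841/11 ≈ 7076.5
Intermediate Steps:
O(H) = -2 + 1/(1 + H) (O(H) = -2 + 1/(H + 1) = -2 + 1/(1 + H))
N(c) = c + (-1 - 2*c)/(1 + c) (N(c) = (-1 - 2*c)/(1 + c) + c = c + (-1 - 2*c)/(1 + c))
-237 + N(g)*384 = -237 + ((-1 + 21² - 1*21)/(1 + 21))*384 = -237 + ((-1 + 441 - 21)/22)*384 = -237 + ((1/22)*419)*384 = -237 + (419/22)*384 = -237 + 80448/11 = 77841/11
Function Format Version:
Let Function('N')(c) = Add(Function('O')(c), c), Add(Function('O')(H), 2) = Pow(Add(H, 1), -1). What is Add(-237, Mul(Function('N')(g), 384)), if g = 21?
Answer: Rational(77841, 11) ≈ 7076.5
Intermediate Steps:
Function('O')(H) = Add(-2, Pow(Add(1, H), -1)) (Function('O')(H) = Add(-2, Pow(Add(H, 1), -1)) = Add(-2, Pow(Add(1, H), -1)))
Function('N')(c) = Add(c, Mul(Pow(Add(1, c), -1), Add(-1, Mul(-2, c)))) (Function('N')(c) = Add(Mul(Pow(Add(1, c), -1), Add(-1, Mul(-2, c))), c) = Add(c, Mul(Pow(Add(1, c), -1), Add(-1, Mul(-2, c)))))
Add(-237, Mul(Function('N')(g), 384)) = Add(-237, Mul(Mul(Pow(Add(1, 21), -1), Add(-1, Pow(21, 2), Mul(-1, 21))), 384)) = Add(-237, Mul(Mul(Pow(22, -1), Add(-1, 441, -21)), 384)) = Add(-237, Mul(Mul(Rational(1, 22), 419), 384)) = Add(-237, Mul(Rational(419, 22), 384)) = Add(-237, Rational(80448, 11)) = Rational(77841, 11)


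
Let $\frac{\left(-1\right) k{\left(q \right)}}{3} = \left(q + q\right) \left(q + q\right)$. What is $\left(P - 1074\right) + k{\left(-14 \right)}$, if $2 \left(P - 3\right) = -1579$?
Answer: $- \frac{8425}{2} \approx -4212.5$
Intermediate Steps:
$P = - \frac{1573}{2}$ ($P = 3 + \frac{1}{2} \left(-1579\right) = 3 - \frac{1579}{2} = - \frac{1573}{2} \approx -786.5$)
$k{\left(q \right)} = - 12 q^{2}$ ($k{\left(q \right)} = - 3 \left(q + q\right) \left(q + q\right) = - 3 \cdot 2 q 2 q = - 3 \cdot 4 q^{2} = - 12 q^{2}$)
$\left(P - 1074\right) + k{\left(-14 \right)} = \left(- \frac{1573}{2} - 1074\right) - 12 \left(-14\right)^{2} = - \frac{3721}{2} - 2352 = - \frac{8425}{2}$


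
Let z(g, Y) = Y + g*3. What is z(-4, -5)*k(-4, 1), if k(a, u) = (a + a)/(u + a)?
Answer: -136/3 ≈ -45.333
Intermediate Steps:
k(a, u) = 2*a/(a + u) (k(a, u) = (2*a)/(a + u) = 2*a/(a + u))
z(g, Y) = Y + 3*g
z(-4, -5)*k(-4, 1) = (-5 + 3*(-4))*(2*(-4)/(-4 + 1)) = (-5 - 12)*(2*(-4)/(-3)) = -34*(-4)*(-1)/3 = -17*8/3 = -136/3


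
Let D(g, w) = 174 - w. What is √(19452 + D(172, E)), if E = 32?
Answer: √19594 ≈ 139.98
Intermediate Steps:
√(19452 + D(172, E)) = √(19452 + (174 - 1*32)) = √(19452 + (174 - 32)) = √(19452 + 142) = √19594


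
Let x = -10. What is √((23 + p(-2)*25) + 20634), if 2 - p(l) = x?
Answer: √20957 ≈ 144.77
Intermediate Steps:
p(l) = 12 (p(l) = 2 - 1*(-10) = 2 + 10 = 12)
√((23 + p(-2)*25) + 20634) = √((23 + 12*25) + 20634) = √((23 + 300) + 20634) = √(323 + 20634) = √20957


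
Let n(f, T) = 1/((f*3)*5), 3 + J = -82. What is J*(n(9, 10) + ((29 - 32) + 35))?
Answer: -73457/27 ≈ -2720.6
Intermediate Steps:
J = -85 (J = -3 - 82 = -85)
n(f, T) = 1/(15*f) (n(f, T) = 1/((3*f)*5) = 1/(15*f))
J*(n(9, 10) + ((29 - 32) + 35)) = -85*((1/15)/9 + ((29 - 32) + 35)) = -85*((1/15)*(⅑) + (-3 + 35)) = -85*(1/135 + 32) = -85*4321/135 = -73457/27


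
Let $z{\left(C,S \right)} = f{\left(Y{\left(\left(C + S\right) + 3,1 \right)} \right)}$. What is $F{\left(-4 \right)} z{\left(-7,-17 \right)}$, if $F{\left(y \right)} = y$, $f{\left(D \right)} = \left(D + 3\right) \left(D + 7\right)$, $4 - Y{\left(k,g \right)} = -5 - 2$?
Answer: $-1008$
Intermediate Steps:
$Y{\left(k,g \right)} = 11$ ($Y{\left(k,g \right)} = 4 - \left(-5 - 2\right) = 4 - -7 = 4 + 7 = 11$)
$f{\left(D \right)} = \left(3 + D\right) \left(7 + D\right)$
$z{\left(C,S \right)} = 252$ ($z{\left(C,S \right)} = 21 + 11^{2} + 10 \cdot 11 = 21 + 121 + 110 = 252$)
$F{\left(-4 \right)} z{\left(-7,-17 \right)} = \left(-4\right) 252 = -1008$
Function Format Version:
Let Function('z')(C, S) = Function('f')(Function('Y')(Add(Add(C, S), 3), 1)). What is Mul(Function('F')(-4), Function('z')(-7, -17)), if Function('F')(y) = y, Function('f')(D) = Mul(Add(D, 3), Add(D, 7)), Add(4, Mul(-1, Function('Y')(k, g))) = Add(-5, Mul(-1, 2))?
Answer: -1008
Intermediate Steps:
Function('Y')(k, g) = 11 (Function('Y')(k, g) = Add(4, Mul(-1, Add(-5, Mul(-1, 2)))) = Add(4, Mul(-1, Add(-5, -2))) = Add(4, Mul(-1, -7)) = Add(4, 7) = 11)
Function('f')(D) = Mul(Add(3, D), Add(7, D))
Function('z')(C, S) = 252 (Function('z')(C, S) = Add(21, Pow(11, 2), Mul(10, 11)) = Add(21, 121, 110) = 252)
Mul(Function('F')(-4), Function('z')(-7, -17)) = Mul(-4, 252) = -1008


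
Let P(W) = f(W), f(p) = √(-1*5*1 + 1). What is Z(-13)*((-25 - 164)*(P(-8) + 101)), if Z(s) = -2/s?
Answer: -38178/13 - 756*I/13 ≈ -2936.8 - 58.154*I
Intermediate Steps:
f(p) = 2*I (f(p) = √(-5*1 + 1) = √(-5 + 1) = √(-4) = 2*I)
P(W) = 2*I
Z(-13)*((-25 - 164)*(P(-8) + 101)) = (-2/(-13))*((-25 - 164)*(2*I + 101)) = (-2*(-1/13))*(-189*(101 + 2*I)) = 2*(-19089 - 378*I)/13 = -38178/13 - 756*I/13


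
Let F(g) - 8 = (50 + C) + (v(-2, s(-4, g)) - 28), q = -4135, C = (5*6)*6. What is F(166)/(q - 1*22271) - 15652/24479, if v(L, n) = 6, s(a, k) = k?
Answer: -85184/131541 ≈ -0.64758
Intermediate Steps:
C = 180 (C = 30*6 = 180)
F(g) = 216 (F(g) = 8 + ((50 + 180) + (6 - 28)) = 8 + (230 - 22) = 8 + 208 = 216)
F(166)/(q - 1*22271) - 15652/24479 = 216/(-4135 - 1*22271) - 15652/24479 = 216/(-4135 - 22271) - 15652*1/24479 = 216/(-26406) - 172/269 = 216*(-1/26406) - 172/269 = -4/489 - 172/269 = -85184/131541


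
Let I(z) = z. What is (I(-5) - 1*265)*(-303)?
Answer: 81810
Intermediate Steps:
(I(-5) - 1*265)*(-303) = (-5 - 1*265)*(-303) = (-5 - 265)*(-303) = -270*(-303) = 81810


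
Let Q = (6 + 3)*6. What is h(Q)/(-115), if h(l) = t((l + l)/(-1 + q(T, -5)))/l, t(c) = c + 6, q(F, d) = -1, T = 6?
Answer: 8/1035 ≈ 0.0077295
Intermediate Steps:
Q = 54 (Q = 9*6 = 54)
t(c) = 6 + c
h(l) = (6 - l)/l (h(l) = (6 + (l + l)/(-1 - 1))/l = (6 + (2*l)/(-2))/l = (6 + (2*l)*(-½))/l = (6 - l)/l)
h(Q)/(-115) = ((6 - 1*54)/54)/(-115) = ((6 - 54)/54)*(-1/115) = ((1/54)*(-48))*(-1/115) = -8/9*(-1/115) = 8/1035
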